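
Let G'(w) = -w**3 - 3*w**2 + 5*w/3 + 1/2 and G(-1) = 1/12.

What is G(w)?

G(w) = -w**4/4 - w**3 + 5*w**2/6 + w/2 - 1

Integrate term by term and add the pieces.
A general antiderivative is -w**4/4 - w**3 + 5*w**2/6 + w/2 + C.
The condition gives C = 1/12 - (13/12) = -1.
So G(w) = -w**4/4 - w**3 + 5*w**2/6 + w/2 - 1.
Check: d/dw[-w**4/4 - w**3 + 5*w**2/6 + w/2 - 1] = -w**3 - 3*w**2 + 5*w/3 + 1/2 = G'(w).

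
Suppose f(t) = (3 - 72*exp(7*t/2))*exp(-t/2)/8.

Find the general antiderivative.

F(t) = 3*(-4*exp(7*t/2) - 1)*exp(-t/2)/4 + C

Check any antiderivative F(t) by computing F'(t) and comparing it with f(t).
Check: d/dt[3*(-4*exp(7*t/2) - 1)*exp(-t/2)/4] = (3 - 72*exp(7*t/2))*exp(-t/2)/8 = f(t).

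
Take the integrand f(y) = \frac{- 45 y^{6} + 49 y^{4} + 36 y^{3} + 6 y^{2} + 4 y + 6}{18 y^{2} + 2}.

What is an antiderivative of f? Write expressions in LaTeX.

An antiderivative is F(y) = - \frac{y^{5}}{2} + y^{3} + y^{2} + \operatorname{atan}{\left(3 y \right)}.

Check any antiderivative F(y) by computing F'(y) and comparing it with f(y).
Check: d/dy[- \frac{y^{5}}{2} + y^{3} + y^{2} + \operatorname{atan}{\left(3 y \right)}] = \frac{- 45 y^{6} + 49 y^{4} + 36 y^{3} + 6 y^{2} + 4 y + 6}{18 y^{2} + 2} = f(y).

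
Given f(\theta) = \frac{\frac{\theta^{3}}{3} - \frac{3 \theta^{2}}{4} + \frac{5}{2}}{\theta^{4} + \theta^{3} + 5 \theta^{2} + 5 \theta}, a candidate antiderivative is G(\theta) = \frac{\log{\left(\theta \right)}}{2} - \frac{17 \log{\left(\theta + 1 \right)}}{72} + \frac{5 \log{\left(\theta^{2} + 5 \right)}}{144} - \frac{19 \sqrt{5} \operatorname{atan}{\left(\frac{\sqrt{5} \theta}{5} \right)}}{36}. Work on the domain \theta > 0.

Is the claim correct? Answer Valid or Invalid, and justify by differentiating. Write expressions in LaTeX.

d/d\theta[G] = \frac{24 \theta^{3} - 149 \theta^{2} - 95 \theta + 180}{72 \theta^{4} + 72 \theta^{3} + 360 \theta^{2} + 360 \theta}
d/d\theta[G] - f(\theta) = - \frac{95}{72 \theta^{2} + 360} != 0.

Invalid: d/d\theta[G] - f = - \frac{95}{72 \theta^{2} + 360}, which is not 0.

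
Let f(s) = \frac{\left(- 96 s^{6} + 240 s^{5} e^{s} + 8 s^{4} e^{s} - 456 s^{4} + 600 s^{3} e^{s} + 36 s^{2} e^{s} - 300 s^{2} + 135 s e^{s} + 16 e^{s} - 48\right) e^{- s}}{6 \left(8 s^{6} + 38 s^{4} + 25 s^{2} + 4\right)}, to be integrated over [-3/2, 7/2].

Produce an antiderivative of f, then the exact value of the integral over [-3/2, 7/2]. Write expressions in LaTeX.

Since d/ds undoes antidifferentiation here, F'(s) = f(s) is required of F(s).
F(s) = \frac{\left(15 e^{s} \log{\left(2 s^{4} + 9 s^{2} + 4 \right)} + 4 e^{s} \operatorname{atan}{\left(2 s \right)} - 15 e^{s} \log{\left(6 \right)} + 24\right) e^{- s}}{12} is an antiderivative of f.
Check: d/ds[\frac{\left(15 e^{s} \log{\left(2 s^{4} + 9 s^{2} + 4 \right)} + 4 e^{s} \operatorname{atan}{\left(2 s \right)} - 15 e^{s} \log{\left(6 \right)} + 24\right) e^{- s}}{12}] = \frac{- 96 s^{6} + 240 s^{5} e^{s} + 8 s^{4} e^{s} - 456 s^{4} + 600 s^{3} e^{s} + 36 s^{2} e^{s} - 300 s^{2} + 135 s e^{s} + 16 e^{s} - 48}{48 s^{6} e^{s} + 228 s^{4} e^{s} + 150 s^{2} e^{s} + 24 e^{s}}, which equals f(s).
F(7/2) = - \frac{5 \log{\left(6 \right)}}{4} + \frac{2}{e^{\frac{7}{2}}} + \frac{\operatorname{atan}{\left(7 \right)}}{3} + \frac{5 \log{\left(\frac{3315}{8} \right)}}{4}; F(-3/2) = - \frac{5 \log{\left(6 \right)}}{4} - \frac{\operatorname{atan}{\left(3 \right)}}{3} + \frac{5 \log{\left(\frac{275}{8} \right)}}{4} + 2 e^{\frac{3}{2}}.
Integral = F(7/2) - F(-3/2) = - 2 e^{\frac{3}{2}} - \frac{5 \log{\left(\frac{275}{48} \right)}}{4} + \frac{2}{e^{\frac{7}{2}}} + \frac{\operatorname{atan}{\left(3 \right)}}{3} + \frac{\operatorname{atan}{\left(7 \right)}}{3} + \frac{5 \log{\left(\frac{1105}{16} \right)}}{4}.

Antiderivative: F(s) = \frac{\left(15 e^{s} \log{\left(2 s^{4} + 9 s^{2} + 4 \right)} + 4 e^{s} \operatorname{atan}{\left(2 s \right)} - 15 e^{s} \log{\left(6 \right)} + 24\right) e^{- s}}{12}; value = - 2 e^{\frac{3}{2}} - \frac{5 \log{\left(\frac{275}{48} \right)}}{4} + \frac{2}{e^{\frac{7}{2}}} + \frac{\operatorname{atan}{\left(3 \right)}}{3} + \frac{\operatorname{atan}{\left(7 \right)}}{3} + \frac{5 \log{\left(\frac{1105}{16} \right)}}{4}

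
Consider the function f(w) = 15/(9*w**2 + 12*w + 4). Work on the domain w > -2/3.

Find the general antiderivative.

F(w) = -5/(3*w + 2) + C

Recover f(w) by differentiating a candidate F(w); any mismatch rules it out.
Check: d/dw[-5/(3*w + 2)] = 15/(9*w**2 + 12*w + 4) = f(w).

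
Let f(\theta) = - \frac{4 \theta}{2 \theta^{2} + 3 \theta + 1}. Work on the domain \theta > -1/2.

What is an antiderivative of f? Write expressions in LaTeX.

An antiderivative is F(\theta) = - 2 \left(- \log{\left(\theta + \frac{1}{2} \right)} + 2 \log{\left(\theta + 1 \right)}\right).

The denominator factors as \left(\theta + 1\right) \left(2 \theta + 1\right); partial fractions split f into directly integrable pieces: \frac{4}{2 \theta + 1} - \frac{4}{\theta + 1}.
Check: d/d\theta[- 2 \left(- \log{\left(\theta + \frac{1}{2} \right)} + 2 \log{\left(\theta + 1 \right)}\right)] = - \frac{4 \theta}{2 \theta^{2} + 3 \theta + 1} = f(\theta).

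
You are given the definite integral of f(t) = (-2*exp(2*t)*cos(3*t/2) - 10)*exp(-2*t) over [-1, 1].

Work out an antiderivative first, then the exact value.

Any candidate F(t) must reproduce f(t) exactly when differentiated.
F(t) = (-4*exp(2*t)*sin(3*t/2) + 15)*exp(-2*t)/3 is an antiderivative of f.
Check: d/dt[(-4*exp(2*t)*sin(3*t/2) + 15)*exp(-2*t)/3] = (-2*exp(2*t)*cos(3*t/2) - 10)*exp(-2*t) = f(t).
F(1) = -4*sin(3/2)/3 + 5*exp(-2); F(-1) = 4*sin(3/2)/3 + 5*exp(2).
Integral = F(1) - F(-1) = -5*exp(2) - 8*sin(3/2)/3 + 5*exp(-2).

Antiderivative: F(t) = (-4*exp(2*t)*sin(3*t/2) + 15)*exp(-2*t)/3; value = -5*exp(2) - 8*sin(3/2)/3 + 5*exp(-2)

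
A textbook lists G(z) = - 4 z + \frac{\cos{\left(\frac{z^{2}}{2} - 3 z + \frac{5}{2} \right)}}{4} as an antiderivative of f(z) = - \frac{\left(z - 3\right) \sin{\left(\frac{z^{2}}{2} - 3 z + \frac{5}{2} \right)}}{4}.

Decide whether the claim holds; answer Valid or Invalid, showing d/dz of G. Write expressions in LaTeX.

Invalid: d/dz[G] - f = -4, which is not 0.

d/dz[G] = - \frac{z \sin{\left(\frac{z^{2}}{2} - 3 z + \frac{5}{2} \right)}}{4} + \frac{3 \sin{\left(\frac{z^{2}}{2} - 3 z + \frac{5}{2} \right)}}{4} - 4
d/dz[G] - f(z) = -4 != 0.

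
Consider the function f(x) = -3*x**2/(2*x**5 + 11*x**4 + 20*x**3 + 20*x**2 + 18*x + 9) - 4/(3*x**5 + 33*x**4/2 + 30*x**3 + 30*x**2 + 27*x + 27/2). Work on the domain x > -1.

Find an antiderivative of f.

An antiderivative is F(x) = -17*log(x + 1)/12 + 226*log(x + 3/2)/117 - 89*log(x + 3)/180 - 2*log(x**2 + 1)/195 - atan(x)/390.

Factor the denominator (3*(x + 1)*(x + 3)*(2*x + 3)*(x**2 + 1)) and decompose: f = -(8*x + 1)/(390*(x**2 + 1)) + 452/(117*(2*x + 3)) - 89/(180*(x + 3)) - 17/(12*(x + 1)); each piece integrates to a log, atan, or power term.
Check: d/dx[-17*log(x + 1)/12 + 226*log(x + 3/2)/117 - 89*log(x + 3)/180 - 2*log(x**2 + 1)/195 - atan(x)/390] = (-9*x**2 - 8)/(6*x**5 + 33*x**4 + 60*x**3 + 60*x**2 + 54*x + 27), which equals f(x).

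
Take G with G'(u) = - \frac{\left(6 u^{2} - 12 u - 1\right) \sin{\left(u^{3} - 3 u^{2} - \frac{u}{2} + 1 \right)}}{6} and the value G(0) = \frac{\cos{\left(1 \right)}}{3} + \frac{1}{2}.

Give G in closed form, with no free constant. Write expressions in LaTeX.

G(u) = \frac{\cos{\left(u^{3} - 3 u^{2} - \frac{u}{2} + 1 \right)}}{3} + \frac{1}{2}

G'(u) matches the chain-rule pattern g'(h)*h' with inner function h(u) = u^{3} - 3 u^{2} - \frac{u}{2} + 1; substituting w = h(u) collapses the integral.
A general antiderivative is \frac{\cos{\left(u^{3} - 3 u^{2} - \frac{u}{2} + 1 \right)}}{3} + C.
The condition gives C = \frac{\cos{\left(1 \right)}}{3} + \frac{1}{2} - (\frac{\cos{\left(1 \right)}}{3}) = \frac{1}{2}.
So G(u) = \frac{\cos{\left(u^{3} - 3 u^{2} - \frac{u}{2} + 1 \right)}}{3} + \frac{1}{2}.
Check: d/du[\frac{\cos{\left(u^{3} - 3 u^{2} - \frac{u}{2} + 1 \right)}}{3} + \frac{1}{2}] = - u^{2} \sin{\left(u^{3} - 3 u^{2} - \frac{u}{2} + 1 \right)} + 2 u \sin{\left(u^{3} - 3 u^{2} - \frac{u}{2} + 1 \right)} + \frac{\sin{\left(u^{3} - 3 u^{2} - \frac{u}{2} + 1 \right)}}{6}, which equals G'(u).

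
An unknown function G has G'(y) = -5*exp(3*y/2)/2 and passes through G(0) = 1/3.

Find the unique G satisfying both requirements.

Differentiate the proposed G(y) back; it has to land on the given G'(y).
A general antiderivative is -5*exp(3*y/2)/3 + C.
The condition gives C = 1/3 - (-5/3) = 2.
So G(y) = 2 - 5*exp(3*y/2)/3.
Check: d/dy[2 - 5*exp(3*y/2)/3] = -5*exp(3*y/2)/2 = G'(y).

G(y) = 2 - 5*exp(3*y/2)/3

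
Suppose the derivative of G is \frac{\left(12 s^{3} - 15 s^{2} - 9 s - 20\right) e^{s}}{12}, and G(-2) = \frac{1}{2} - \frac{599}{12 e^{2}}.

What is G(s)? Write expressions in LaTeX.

Recognize the product-rule pattern: G'(s) = u'v + uv' with u = s^{3} - \frac{17 s^{2}}{4} + \frac{31 s}{4} - \frac{113}{12}, v = e^{s}, so integration by parts undoes it.
A general antiderivative is \frac{\left(12 s^{3} - 51 s^{2} + 93 s - 113\right) e^{s}}{12} + C.
The condition gives C = \frac{1}{2} - \frac{599}{12 e^{2}} - (- \frac{599}{12 e^{2}}) = \frac{1}{2}.
So G(s) = \frac{\left(12 s^{3} - 51 s^{2} + 93 s - 113\right) e^{s} + 6}{12}.
Check: d/ds[\frac{\left(12 s^{3} - 51 s^{2} + 93 s - 113\right) e^{s} + 6}{12}] = s^{3} e^{s} - \frac{5 s^{2} e^{s}}{4} - \frac{3 s e^{s}}{4} - \frac{5 e^{s}}{3}, which equals G'(s).

G(s) = \frac{\left(12 s^{3} - 51 s^{2} + 93 s - 113\right) e^{s} + 6}{12}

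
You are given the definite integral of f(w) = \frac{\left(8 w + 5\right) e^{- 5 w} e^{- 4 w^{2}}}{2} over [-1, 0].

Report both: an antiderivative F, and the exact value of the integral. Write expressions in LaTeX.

f matches the chain-rule pattern g'(h)*h' with inner function h(w) = - 4 w^{2} - 5 w; substituting u = h(w) collapses the integral.
F(w) = - \frac{e^{- 4 w^{2} - 5 w}}{2} is an antiderivative of f.
Check: d/dw[- \frac{e^{- 4 w^{2} - 5 w}}{2}] = \frac{\left(8 w + 5\right) e^{- 5 w} e^{- 4 w^{2}}}{2} = f(w).
F(0) = - \frac{1}{2}; F(-1) = - \frac{e}{2}.
Integral = F(0) - F(-1) = - \frac{1}{2} + \frac{e}{2}.

Antiderivative: F(w) = - \frac{e^{- 4 w^{2} - 5 w}}{2}; value = - \frac{1}{2} + \frac{e}{2}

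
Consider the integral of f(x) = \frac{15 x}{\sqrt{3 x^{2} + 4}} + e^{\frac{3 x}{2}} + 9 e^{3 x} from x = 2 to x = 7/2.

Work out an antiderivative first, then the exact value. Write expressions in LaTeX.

The integrand splits into summands that can be handled one at a time.
F(x) = \frac{15 \sqrt{3 x^{2} + 4} + 2 e^{\frac{3 x}{2}} + 9 e^{3 x}}{3} is an antiderivative of f.
Check: d/dx[\frac{15 \sqrt{3 x^{2} + 4} + 2 e^{\frac{3 x}{2}} + 9 e^{3 x}}{3}] = \frac{15 x + \sqrt{3 x^{2} + 4} e^{\frac{3 x}{2}} + 9 \sqrt{3 x^{2} + 4} e^{3 x}}{\sqrt{3 x^{2} + 4}}, which equals f(x).
F(7/2) = \frac{5 \sqrt{163}}{2} + \frac{2 e^{\frac{21}{4}}}{3} + 3 e^{\frac{21}{2}}; F(2) = \frac{2 e^{3}}{3} + 20 + 3 e^{6}.
Integral = F(7/2) - F(2) = - 3 e^{6} - 20 - \frac{2 e^{3}}{3} + \frac{5 \sqrt{163}}{2} + \frac{2 e^{\frac{21}{4}}}{3} + 3 e^{\frac{21}{2}}.

Antiderivative: F(x) = \frac{15 \sqrt{3 x^{2} + 4} + 2 e^{\frac{3 x}{2}} + 9 e^{3 x}}{3}; value = - 3 e^{6} - 20 - \frac{2 e^{3}}{3} + \frac{5 \sqrt{163}}{2} + \frac{2 e^{\frac{21}{4}}}{3} + 3 e^{\frac{21}{2}}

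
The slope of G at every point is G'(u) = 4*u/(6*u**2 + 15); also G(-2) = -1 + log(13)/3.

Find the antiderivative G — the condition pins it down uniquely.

G(u) = log(2*u**2 + 5)/3 - 1

The substitution w = 2*u**2 + 5 works: G'(u) is exactly (dG/dw)*(dw/du) for that inner function.
A general antiderivative is log(2*u**2 + 5)/3 + C.
The condition gives C = -1 + log(13)/3 - (log(13)/3) = -1.
So G(u) = log(2*u**2 + 5)/3 - 1.
Check: d/du[log(2*u**2 + 5)/3 - 1] = 4*u/(6*u**2 + 15) = G'(u).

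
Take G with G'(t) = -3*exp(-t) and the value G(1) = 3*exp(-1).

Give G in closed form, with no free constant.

G(t) = 3*exp(-t)

Any candidate G(t) must reproduce the stated G'(t) exactly.
A general antiderivative is 3*exp(-t) + C.
The condition gives C = 3*exp(-1) - (3*exp(-1)) = 0.
So G(t) = 3*exp(-t).
Check: d/dt[3*exp(-t)] = -3*exp(-t) = G'(t).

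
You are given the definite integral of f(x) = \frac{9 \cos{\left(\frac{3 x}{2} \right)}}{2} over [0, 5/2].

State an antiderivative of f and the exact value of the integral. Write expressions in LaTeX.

Any candidate F(x) must reproduce f(x) exactly when differentiated.
F(x) = 3 \sin{\left(\frac{3 x}{2} \right)} is an antiderivative of f.
Check: d/dx[3 \sin{\left(\frac{3 x}{2} \right)}] = \frac{9 \cos{\left(\frac{3 x}{2} \right)}}{2} = f(x).
F(5/2) = 3 \sin{\left(\frac{15}{4} \right)}; F(0) = 0.
Integral = F(5/2) - F(0) = 3 \sin{\left(\frac{15}{4} \right)}.

Antiderivative: F(x) = 3 \sin{\left(\frac{3 x}{2} \right)}; value = 3 \sin{\left(\frac{15}{4} \right)}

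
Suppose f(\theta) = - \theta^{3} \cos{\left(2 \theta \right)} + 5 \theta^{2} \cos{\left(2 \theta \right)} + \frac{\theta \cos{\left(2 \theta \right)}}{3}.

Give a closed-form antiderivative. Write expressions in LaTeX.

The integrand splits into summands that can be handled one at a time.
Check: d/d\theta[- \frac{\theta^{3} \sin{\left(2 \theta \right)}}{2} + \frac{5 \theta^{2} \sin{\left(2 \theta \right)}}{2} - \frac{3 \theta^{2} \cos{\left(2 \theta \right)}}{4} + \frac{11 \theta \sin{\left(2 \theta \right)}}{12} + \frac{5 \theta \cos{\left(2 \theta \right)}}{2} - \frac{5 \sin{\left(2 \theta \right)}}{4} + \frac{11 \cos{\left(2 \theta \right)}}{24}] = - \theta^{3} \cos{\left(2 \theta \right)} + 5 \theta^{2} \cos{\left(2 \theta \right)} + \frac{\theta \cos{\left(2 \theta \right)}}{3} = f(\theta).

An antiderivative is F(\theta) = - \frac{\theta^{3} \sin{\left(2 \theta \right)}}{2} + \frac{5 \theta^{2} \sin{\left(2 \theta \right)}}{2} - \frac{3 \theta^{2} \cos{\left(2 \theta \right)}}{4} + \frac{11 \theta \sin{\left(2 \theta \right)}}{12} + \frac{5 \theta \cos{\left(2 \theta \right)}}{2} - \frac{5 \sin{\left(2 \theta \right)}}{4} + \frac{11 \cos{\left(2 \theta \right)}}{24}.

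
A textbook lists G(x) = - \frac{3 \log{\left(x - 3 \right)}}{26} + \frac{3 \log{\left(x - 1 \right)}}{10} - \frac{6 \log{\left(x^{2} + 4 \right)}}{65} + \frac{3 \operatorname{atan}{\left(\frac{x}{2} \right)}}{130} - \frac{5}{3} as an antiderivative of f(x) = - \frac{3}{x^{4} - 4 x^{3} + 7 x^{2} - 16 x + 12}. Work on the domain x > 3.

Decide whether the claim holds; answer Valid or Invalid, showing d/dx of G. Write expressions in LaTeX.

Valid: G'(x) = f(x).

d/dx[G] = - \frac{3}{x^{4} - 4 x^{3} + 7 x^{2} - 16 x + 12}
This equals f(x) exactly, so the claim holds.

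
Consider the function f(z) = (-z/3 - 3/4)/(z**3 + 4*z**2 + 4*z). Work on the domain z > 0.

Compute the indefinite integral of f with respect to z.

The denominator factors as 12*z*(z + 2)**2; partial fractions split f into directly integrable pieces: 3/(16*(z + 2)) + 1/(24*(z + 2)**2) - 3/(16*z).
Check: d/dz[-3*log(z)/16 + 3*log(z + 2)/16 - 1/(24*z + 48)] = (-4*z - 9)/(12*z**3 + 48*z**2 + 48*z), which equals f(z).

F(z) = -3*log(z)/16 + 3*log(z + 2)/16 - 1/(24*z + 48) + C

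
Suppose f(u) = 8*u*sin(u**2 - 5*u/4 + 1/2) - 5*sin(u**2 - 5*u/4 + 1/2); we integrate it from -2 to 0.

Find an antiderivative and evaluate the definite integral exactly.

Antiderivative: F(u) = -4*cos(u**2 - 5*u/4 + 1/2); value = -4*cos(1/2) + 4*cos(7)

The substitution w = u**2 - 5*u/4 + 1/2 works: f is exactly (dF/dw)*(dw/du) for that inner function.
F(u) = -4*cos(u**2 - 5*u/4 + 1/2) is an antiderivative of f.
Check: d/du[-4*cos(u**2 - 5*u/4 + 1/2)] = 8*u*sin(u**2 - 5*u/4 + 1/2) - 5*sin(u**2 - 5*u/4 + 1/2) = f(u).
F(0) = -4*cos(1/2); F(-2) = -4*cos(7).
Integral = F(0) - F(-2) = -4*cos(1/2) + 4*cos(7).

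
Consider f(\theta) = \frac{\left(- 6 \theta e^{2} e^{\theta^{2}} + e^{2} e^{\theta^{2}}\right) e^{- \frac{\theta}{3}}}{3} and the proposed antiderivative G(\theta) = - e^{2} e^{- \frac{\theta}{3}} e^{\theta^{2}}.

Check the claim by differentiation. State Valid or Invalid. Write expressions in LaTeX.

Valid - differentiating G returns exactly f.

d/d\theta[G] = \frac{\left(- 6 \theta e^{2} e^{\theta^{2}} + e^{2} e^{\theta^{2}}\right) e^{- \frac{\theta}{3}}}{3}
This equals f(\theta) exactly, so the claim holds.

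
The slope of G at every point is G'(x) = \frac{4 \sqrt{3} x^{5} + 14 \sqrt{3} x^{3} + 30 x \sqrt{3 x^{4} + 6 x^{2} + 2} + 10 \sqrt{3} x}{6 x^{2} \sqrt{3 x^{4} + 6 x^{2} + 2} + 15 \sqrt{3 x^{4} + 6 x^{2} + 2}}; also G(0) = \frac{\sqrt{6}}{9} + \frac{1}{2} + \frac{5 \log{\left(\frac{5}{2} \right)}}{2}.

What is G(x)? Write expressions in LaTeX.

G(x) = \frac{\sqrt{x^{4} + 2 x^{2} + \frac{2}{3}}}{3} + \frac{5 \log{\left(x^{2} + \frac{5}{2} \right)}}{2} + \frac{1}{2}

Differentiate the proposed G(x) back; it has to land on the given G'(x).
A general antiderivative is \frac{\sqrt{x^{4} + 2 x^{2} + \frac{2}{3}}}{3} + \frac{5 \log{\left(x^{2} + \frac{5}{2} \right)}}{2} + C.
The condition gives C = \frac{\sqrt{6}}{9} + \frac{1}{2} + \frac{5 \log{\left(\frac{5}{2} \right)}}{2} - (\frac{\sqrt{6}}{9} + \frac{5 \log{\left(\frac{5}{2} \right)}}{2}) = \frac{1}{2}.
So G(x) = \frac{\sqrt{x^{4} + 2 x^{2} + \frac{2}{3}}}{3} + \frac{5 \log{\left(x^{2} + \frac{5}{2} \right)}}{2} + \frac{1}{2}.
Check: d/dx[\frac{\sqrt{x^{4} + 2 x^{2} + \frac{2}{3}}}{3} + \frac{5 \log{\left(x^{2} + \frac{5}{2} \right)}}{2} + \frac{1}{2}] = \frac{4 \sqrt{3} x^{5} + 14 \sqrt{3} x^{3} + 30 x \sqrt{3 x^{4} + 6 x^{2} + 2} + 10 \sqrt{3} x}{6 x^{2} \sqrt{3 x^{4} + 6 x^{2} + 2} + 15 \sqrt{3 x^{4} + 6 x^{2} + 2}} = G'(x).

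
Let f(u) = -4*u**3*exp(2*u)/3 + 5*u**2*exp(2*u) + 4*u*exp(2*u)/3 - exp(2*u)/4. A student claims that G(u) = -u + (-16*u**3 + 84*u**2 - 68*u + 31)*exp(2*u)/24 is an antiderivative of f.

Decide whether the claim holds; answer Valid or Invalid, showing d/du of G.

d/du[G] = -4*u**3*exp(2*u)/3 + 5*u**2*exp(2*u) + 4*u*exp(2*u)/3 - exp(2*u)/4 - 1
d/du[G] - f(u) = -1 != 0.

Invalid: d/du[G] - f = -1, which is not 0.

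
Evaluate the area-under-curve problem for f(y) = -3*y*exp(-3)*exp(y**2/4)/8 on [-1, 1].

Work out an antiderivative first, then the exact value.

f matches the chain-rule pattern g'(h)*h' with inner function h(y) = y**2/4 - 3; substituting u = h(y) collapses the integral.
F(y) = -3*exp(y**2/4 - 3)/4 is an antiderivative of f.
Check: d/dy[-3*exp(y**2/4 - 3)/4] = -3*y*exp(-3)*exp(y**2/4)/8 = f(y).
F(1) = -3*exp(-11/4)/4; F(-1) = -3*exp(-11/4)/4.
Integral = F(1) - F(-1) = 0.

Antiderivative: F(y) = -3*exp(y**2/4 - 3)/4; value = 0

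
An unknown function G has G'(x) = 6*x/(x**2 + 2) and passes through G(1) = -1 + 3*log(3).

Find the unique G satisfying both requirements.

The substitution u = x**2 + 2 works: G'(x) is exactly (dG/du)*(du/dx) for that inner function.
A general antiderivative is 3*log(x**2 + 2) + C.
The condition gives C = -1 + 3*log(3) - (3*log(3)) = -1.
So G(x) = 3*log(x**2 + 2) - 1.
Check: d/dx[3*log(x**2 + 2) - 1] = 6*x/(x**2 + 2) = G'(x).

G(x) = 3*log(x**2 + 2) - 1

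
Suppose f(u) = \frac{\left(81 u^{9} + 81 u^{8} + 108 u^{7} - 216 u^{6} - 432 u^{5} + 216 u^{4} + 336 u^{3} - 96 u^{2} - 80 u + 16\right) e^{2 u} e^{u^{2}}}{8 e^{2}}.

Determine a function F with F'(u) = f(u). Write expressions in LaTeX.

An antiderivative is F(u) = \frac{\left(3 u^{2} - 2\right)^{4} e^{2 u} e^{u^{2}}}{16 e^{2}}.

Recognize the product-rule pattern: f = v'r + vr' with v = \left(\frac{3 u^{2}}{2} - 1\right)^{4}, r = e^{u^{2} + 2 u - 2}, so integration by parts undoes it.
Check: d/du[\frac{\left(3 u^{2} - 2\right)^{4} e^{2 u} e^{u^{2}}}{16 e^{2}}] = \frac{81 u^{9} e^{2 u} e^{u^{2}} + 81 u^{8} e^{2 u} e^{u^{2}} + 108 u^{7} e^{2 u} e^{u^{2}} - 216 u^{6} e^{2 u} e^{u^{2}} - 432 u^{5} e^{2 u} e^{u^{2}} + 216 u^{4} e^{2 u} e^{u^{2}} + 336 u^{3} e^{2 u} e^{u^{2}} - 96 u^{2} e^{2 u} e^{u^{2}} - 80 u e^{2 u} e^{u^{2}} + 16 e^{2 u} e^{u^{2}}}{8 e^{2}}, which equals f(u).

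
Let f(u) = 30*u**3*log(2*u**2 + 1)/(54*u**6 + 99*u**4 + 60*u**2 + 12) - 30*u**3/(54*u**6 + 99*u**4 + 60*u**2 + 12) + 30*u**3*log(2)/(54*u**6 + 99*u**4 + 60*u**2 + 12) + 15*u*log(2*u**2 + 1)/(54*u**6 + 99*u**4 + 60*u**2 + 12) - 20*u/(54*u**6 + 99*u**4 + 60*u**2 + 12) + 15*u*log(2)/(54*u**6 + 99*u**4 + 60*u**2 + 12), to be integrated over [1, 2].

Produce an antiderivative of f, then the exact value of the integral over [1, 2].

Recognize the product-rule pattern: f = v'r + vr' with v = -5/(12*(3*u**2/2 + 1)), r = log(4*u**2 + 2), so integration by parts undoes it.
F(u) = (-5*log(2*u**2 + 1) - 5*log(2))/(18*u**2 + 12) is an antiderivative of f.
Check: d/du[(-5*log(2*u**2 + 1) - 5*log(2))/(18*u**2 + 12)] = (30*u**3*log(2*u**2 + 1) - 30*u**3 + 30*u**3*log(2) + 15*u*log(2*u**2 + 1) - 20*u + 15*u*log(2))/(54*u**6 + 99*u**4 + 60*u**2 + 12), which equals f(u).
F(2) = -5*log(9)/84 - 5*log(2)/84; F(1) = -log(3)/6 - log(2)/6.
Integral = F(2) - F(1) = -5*log(18)/84 + log(6)/6.

Antiderivative: F(u) = (-5*log(2*u**2 + 1) - 5*log(2))/(18*u**2 + 12); value = -5*log(18)/84 + log(6)/6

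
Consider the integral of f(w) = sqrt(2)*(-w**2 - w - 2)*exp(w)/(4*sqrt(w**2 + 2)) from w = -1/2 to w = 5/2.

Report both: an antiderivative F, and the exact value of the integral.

Antiderivative: F(w) = -sqrt(w**2/2 + 1)*exp(w)/2; value = -sqrt(66)*exp(5/2)/8 + 3*sqrt(2)*exp(-1/2)/8

f has the shape u'v + uv' for u = -sqrt(w**2/2 + 1)/2 and v = exp(w) — it is the derivative of the product u*v.
F(w) = -sqrt(w**2/2 + 1)*exp(w)/2 is an antiderivative of f.
Check: d/dw[-sqrt(w**2/2 + 1)*exp(w)/2] = sqrt(2)*(-w**2*exp(w) - w*exp(w) - 2*exp(w))/(4*sqrt(w**2 + 2)), which equals f(w).
F(5/2) = -sqrt(66)*exp(5/2)/8; F(-1/2) = -3*sqrt(2)*exp(-1/2)/8.
Integral = F(5/2) - F(-1/2) = -sqrt(66)*exp(5/2)/8 + 3*sqrt(2)*exp(-1/2)/8.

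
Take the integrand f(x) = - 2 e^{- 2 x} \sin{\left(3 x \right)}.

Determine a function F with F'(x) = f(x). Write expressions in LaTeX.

Differentiate the proposed F(x) back; it has to land on f(x) exactly.
Check: d/dx[\frac{4 e^{- 2 x} \sin{\left(3 x \right)}}{13} + \frac{6 e^{- 2 x} \cos{\left(3 x \right)}}{13}] = - 2 e^{- 2 x} \sin{\left(3 x \right)} = f(x).

An antiderivative is F(x) = \frac{4 e^{- 2 x} \sin{\left(3 x \right)}}{13} + \frac{6 e^{- 2 x} \cos{\left(3 x \right)}}{13}.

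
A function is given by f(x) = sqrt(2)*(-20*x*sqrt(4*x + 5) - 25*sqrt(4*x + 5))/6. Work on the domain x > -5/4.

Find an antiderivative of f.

An antiderivative is F(x) = -sqrt(2)*(4*x + 5)**(5/2)/12.

Any candidate F(x) must reproduce f(x) exactly when differentiated.
Check: d/dx[-sqrt(2)*(4*x + 5)**(5/2)/12] = -10*sqrt(2)*x*sqrt(4*x + 5)/3 - 25*sqrt(2)*sqrt(4*x + 5)/6, which equals f(x).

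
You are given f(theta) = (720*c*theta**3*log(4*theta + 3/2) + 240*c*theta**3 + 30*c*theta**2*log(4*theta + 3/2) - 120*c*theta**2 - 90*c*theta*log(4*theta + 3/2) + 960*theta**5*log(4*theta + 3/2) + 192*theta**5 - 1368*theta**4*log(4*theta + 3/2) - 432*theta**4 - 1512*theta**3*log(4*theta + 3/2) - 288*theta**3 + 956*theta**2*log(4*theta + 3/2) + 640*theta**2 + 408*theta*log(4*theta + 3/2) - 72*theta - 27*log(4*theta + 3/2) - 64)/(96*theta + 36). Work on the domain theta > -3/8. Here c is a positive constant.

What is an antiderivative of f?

Recognize the product-rule pattern: f = u'v + uv' with u = 5*c*theta**3/2 - 5*c*theta**2/4 + 2*theta**5 - 9*theta**4/2 - 3*theta**3 + 20*theta**2/3 - 3*theta/4 - 2/3, v = log(4*theta + 3/2), so integration by parts undoes it.
Check: d/dtheta[(30*c*theta**3 - 15*c*theta**2 + 24*theta**5 - 54*theta**4 - 36*theta**3 + 80*theta**2 - 9*theta - 8)*log(4*theta + 3/2)/12] = (720*c*theta**3*log(4*theta + 3/2) + 240*c*theta**3 + 30*c*theta**2*log(4*theta + 3/2) - 120*c*theta**2 - 90*c*theta*log(4*theta + 3/2) + 960*theta**5*log(4*theta + 3/2) + 192*theta**5 - 1368*theta**4*log(4*theta + 3/2) - 432*theta**4 - 1512*theta**3*log(4*theta + 3/2) - 288*theta**3 + 956*theta**2*log(4*theta + 3/2) + 640*theta**2 + 408*theta*log(4*theta + 3/2) - 72*theta - 27*log(4*theta + 3/2) - 64)/(96*theta + 36) = f(theta).

An antiderivative is F(theta) = (30*c*theta**3 - 15*c*theta**2 + 24*theta**5 - 54*theta**4 - 36*theta**3 + 80*theta**2 - 9*theta - 8)*log(4*theta + 3/2)/12.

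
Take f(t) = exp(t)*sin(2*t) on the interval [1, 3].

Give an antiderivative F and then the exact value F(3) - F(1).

Recover f(t) by differentiating a candidate F(t); any mismatch rules it out.
F(t) = exp(t)*sin(2*t)/5 - 2*exp(t)*cos(2*t)/5 is an antiderivative of f.
Check: d/dt[exp(t)*sin(2*t)/5 - 2*exp(t)*cos(2*t)/5] = exp(t)*sin(2*t) = f(t).
F(3) = -2*exp(3)*cos(6)/5 + exp(3)*sin(6)/5; F(1) = -2*exp(1)*cos(2)/5 + exp(1)*sin(2)/5.
Integral = F(3) - F(1) = -2*exp(3)*cos(6)/5 + exp(3)*sin(6)/5 - exp(1)*sin(2)/5 + 2*exp(1)*cos(2)/5.

Antiderivative: F(t) = exp(t)*sin(2*t)/5 - 2*exp(t)*cos(2*t)/5; value = -2*exp(3)*cos(6)/5 + exp(3)*sin(6)/5 - exp(1)*sin(2)/5 + 2*exp(1)*cos(2)/5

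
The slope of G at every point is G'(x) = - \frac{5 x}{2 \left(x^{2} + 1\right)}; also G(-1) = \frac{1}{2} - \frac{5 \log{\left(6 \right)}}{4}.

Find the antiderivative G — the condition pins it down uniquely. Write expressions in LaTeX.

G(x) = \frac{1}{2} - \frac{5 \log{\left(3 x^{2} + 3 \right)}}{4}

G'(x) matches the chain-rule pattern g'(h)*h' with inner function h(x) = 3 x^{2} + 3; substituting u = h(x) collapses the integral.
A general antiderivative is - \frac{5 \log{\left(3 x^{2} + 3 \right)}}{4} + C.
The condition gives C = \frac{1}{2} - \frac{5 \log{\left(6 \right)}}{4} - (- \frac{5 \log{\left(6 \right)}}{4}) = \frac{1}{2}.
So G(x) = \frac{1}{2} - \frac{5 \log{\left(3 x^{2} + 3 \right)}}{4}.
Check: d/dx[\frac{1}{2} - \frac{5 \log{\left(3 x^{2} + 3 \right)}}{4}] = - \frac{5 x}{2 x^{2} + 2}, which equals G'(x).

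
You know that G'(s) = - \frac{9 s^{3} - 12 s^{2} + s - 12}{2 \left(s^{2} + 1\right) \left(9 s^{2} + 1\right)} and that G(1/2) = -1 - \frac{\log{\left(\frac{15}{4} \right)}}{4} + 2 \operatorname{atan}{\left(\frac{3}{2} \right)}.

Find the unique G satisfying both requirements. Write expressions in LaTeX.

G(s) = \frac{- \log{\left(3 s^{2} + 3 \right)} + 8 \operatorname{atan}{\left(3 s \right)} - 4}{4}

Any candidate G(s) must reproduce the stated G'(s) exactly.
A general antiderivative is - \frac{\log{\left(3 s^{2} + 3 \right)}}{4} + 2 \operatorname{atan}{\left(3 s \right)} + C.
The condition gives C = -1 - \frac{\log{\left(\frac{15}{4} \right)}}{4} + 2 \operatorname{atan}{\left(\frac{3}{2} \right)} - (- \frac{\log{\left(\frac{15}{4} \right)}}{4} + 2 \operatorname{atan}{\left(\frac{3}{2} \right)}) = -1.
So G(s) = \frac{- \log{\left(3 s^{2} + 3 \right)} + 8 \operatorname{atan}{\left(3 s \right)} - 4}{4}.
Check: d/ds[\frac{- \log{\left(3 s^{2} + 3 \right)} + 8 \operatorname{atan}{\left(3 s \right)} - 4}{4}] = \frac{- 9 s^{3} + 12 s^{2} - s + 12}{18 s^{4} + 20 s^{2} + 2}, which equals G'(s).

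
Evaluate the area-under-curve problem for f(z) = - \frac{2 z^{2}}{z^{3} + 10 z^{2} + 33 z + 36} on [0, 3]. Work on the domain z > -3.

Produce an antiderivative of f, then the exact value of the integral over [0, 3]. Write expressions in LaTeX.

Antiderivative: F(z) = \frac{2 \left(15 z \log{\left(z + 3 \right)} - 16 z \log{\left(z + 4 \right)} + 45 \log{\left(z + 3 \right)} - 48 \log{\left(z + 4 \right)} + 9\right)}{z + 3}; value = - 32 \log{\left(7 \right)} - 30 \log{\left(3 \right)} - 3 + 32 \log{\left(4 \right)} + 30 \log{\left(6 \right)}

The denominator factors as \left(z + 3\right)^{2} \left(z + 4\right); partial fractions split f into directly integrable pieces: - \frac{32}{z + 4} + \frac{30}{z + 3} - \frac{18}{\left(z + 3\right)^{2}}.
F(z) = \frac{2 \left(15 z \log{\left(z + 3 \right)} - 16 z \log{\left(z + 4 \right)} + 45 \log{\left(z + 3 \right)} - 48 \log{\left(z + 4 \right)} + 9\right)}{z + 3} is an antiderivative of f.
Check: d/dz[\frac{2 \left(15 z \log{\left(z + 3 \right)} - 16 z \log{\left(z + 4 \right)} + 45 \log{\left(z + 3 \right)} - 48 \log{\left(z + 4 \right)} + 9\right)}{z + 3}] = - \frac{2 z^{2}}{z^{3} + 10 z^{2} + 33 z + 36} = f(z).
F(3) = - 32 \log{\left(7 \right)} + 3 + 30 \log{\left(6 \right)}; F(0) = - 32 \log{\left(4 \right)} + 6 + 30 \log{\left(3 \right)}.
Integral = F(3) - F(0) = - 32 \log{\left(7 \right)} - 30 \log{\left(3 \right)} - 3 + 32 \log{\left(4 \right)} + 30 \log{\left(6 \right)}.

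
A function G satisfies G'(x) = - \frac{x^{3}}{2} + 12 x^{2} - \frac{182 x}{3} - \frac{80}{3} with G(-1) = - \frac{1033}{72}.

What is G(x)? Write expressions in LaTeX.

G(x) = - \frac{x^{4}}{8} + 4 x^{3} - \frac{91 x^{2}}{3} - \frac{80 x}{3} - \frac{59}{9}

The substitution u = \frac{x^{2}}{4} - 4 x - \frac{5}{3} works: G'(x) is exactly (dG/du)*(du/dx) for that inner function.
A general antiderivative is - 2 \left(\frac{x^{2}}{4} - 4 x - \frac{5}{3}\right)^{2} + C.
The condition gives C = - \frac{1033}{72} - (- \frac{961}{72}) = -1.
So G(x) = - \frac{x^{4}}{8} + 4 x^{3} - \frac{91 x^{2}}{3} - \frac{80 x}{3} - \frac{59}{9}.
Check: d/dx[- \frac{x^{4}}{8} + 4 x^{3} - \frac{91 x^{2}}{3} - \frac{80 x}{3} - \frac{59}{9}] = - \frac{x^{3}}{2} + 12 x^{2} - \frac{182 x}{3} - \frac{80}{3} = G'(x).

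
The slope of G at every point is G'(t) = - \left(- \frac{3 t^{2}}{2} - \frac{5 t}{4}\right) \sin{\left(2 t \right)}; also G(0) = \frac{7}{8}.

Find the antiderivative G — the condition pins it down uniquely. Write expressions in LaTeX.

G(t) = - \frac{3 t^{2} \cos{\left(2 t \right)}}{4} + \frac{3 t \sin{\left(2 t \right)}}{4} - \frac{5 t \cos{\left(2 t \right)}}{8} + \frac{5 \sin{\left(2 t \right)}}{16} + \frac{3 \cos{\left(2 t \right)}}{8} + \frac{1}{2}

Since d/dt undoes antidifferentiation here, G(t) must give back the stated G'(t).
A general antiderivative is - \frac{3 t^{2} \cos{\left(2 t \right)}}{4} + \frac{3 t \sin{\left(2 t \right)}}{4} - \frac{5 t \cos{\left(2 t \right)}}{8} + \frac{5 \sin{\left(2 t \right)}}{16} + \frac{3 \cos{\left(2 t \right)}}{8} + C.
The condition gives C = \frac{7}{8} - (\frac{3}{8}) = \frac{1}{2}.
So G(t) = - \frac{3 t^{2} \cos{\left(2 t \right)}}{4} + \frac{3 t \sin{\left(2 t \right)}}{4} - \frac{5 t \cos{\left(2 t \right)}}{8} + \frac{5 \sin{\left(2 t \right)}}{16} + \frac{3 \cos{\left(2 t \right)}}{8} + \frac{1}{2}.
Check: d/dt[- \frac{3 t^{2} \cos{\left(2 t \right)}}{4} + \frac{3 t \sin{\left(2 t \right)}}{4} - \frac{5 t \cos{\left(2 t \right)}}{8} + \frac{5 \sin{\left(2 t \right)}}{16} + \frac{3 \cos{\left(2 t \right)}}{8} + \frac{1}{2}] = \frac{3 t^{2} \sin{\left(2 t \right)}}{2} + \frac{5 t \sin{\left(2 t \right)}}{4}, which equals G'(t).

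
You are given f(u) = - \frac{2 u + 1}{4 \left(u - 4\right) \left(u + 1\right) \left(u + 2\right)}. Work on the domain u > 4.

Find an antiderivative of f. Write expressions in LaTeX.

The denominator factors as 4 \left(u - 4\right) \left(u + 1\right) \left(u + 2\right); partial fractions split f into directly integrable pieces: \frac{1}{8 \left(u + 2\right)} - \frac{1}{20 \left(u + 1\right)} - \frac{3}{40 \left(u - 4\right)}.
Check: d/du[- \frac{3 \log{\left(u - 4 \right)}}{40} - \frac{\log{\left(u + 1 \right)}}{20} + \frac{\log{\left(u + 2 \right)}}{8}] = \frac{- 2 u - 1}{4 u^{3} - 4 u^{2} - 40 u - 32}, which equals f(u).

An antiderivative is F(u) = - \frac{3 \log{\left(u - 4 \right)}}{40} - \frac{\log{\left(u + 1 \right)}}{20} + \frac{\log{\left(u + 2 \right)}}{8}.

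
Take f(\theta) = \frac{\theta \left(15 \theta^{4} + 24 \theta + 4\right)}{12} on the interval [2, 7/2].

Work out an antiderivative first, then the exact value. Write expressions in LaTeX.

An antiderivative F(\theta) passes only if d/d\theta[F] lands on f(\theta) exactly.
F(\theta) = \frac{5 \theta^{6}}{24} + \frac{2 \theta^{3}}{3} + \frac{\theta^{2}}{6} is an antiderivative of f.
Check: d/d\theta[\frac{5 \theta^{6}}{24} + \frac{2 \theta^{3}}{3} + \frac{\theta^{2}}{6}] = \frac{5 \theta^{5}}{4} + 2 \theta^{2} + \frac{\theta}{3}, which equals f(\theta).
F(7/2) = \frac{635285}{1536}; F(2) = \frac{58}{3}.
Integral = F(7/2) - F(2) = \frac{201863}{512}.

Antiderivative: F(\theta) = \frac{5 \theta^{6}}{24} + \frac{2 \theta^{3}}{3} + \frac{\theta^{2}}{6}; value = \frac{201863}{512}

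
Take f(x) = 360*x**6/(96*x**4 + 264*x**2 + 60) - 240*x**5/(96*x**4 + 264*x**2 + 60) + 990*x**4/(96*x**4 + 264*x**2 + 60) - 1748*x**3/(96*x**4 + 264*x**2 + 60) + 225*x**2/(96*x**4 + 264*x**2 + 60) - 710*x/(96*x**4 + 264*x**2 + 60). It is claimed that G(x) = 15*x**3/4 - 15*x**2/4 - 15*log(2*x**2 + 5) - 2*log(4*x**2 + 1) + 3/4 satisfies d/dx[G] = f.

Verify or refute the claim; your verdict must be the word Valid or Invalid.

d/dx[G] = (360*x**6 - 240*x**5 + 990*x**4 - 1748*x**3 + 225*x**2 - 710*x)/(32*x**4 + 88*x**2 + 20)
d/dx[G] - f(x) = (360*x**6 - 240*x**5 + 990*x**4 - 1748*x**3 + 225*x**2 - 710*x)/(48*x**4 + 132*x**2 + 30) != 0.

Invalid: d/dx[G] - f = (360*x**6 - 240*x**5 + 990*x**4 - 1748*x**3 + 225*x**2 - 710*x)/(48*x**4 + 132*x**2 + 30), which is not 0.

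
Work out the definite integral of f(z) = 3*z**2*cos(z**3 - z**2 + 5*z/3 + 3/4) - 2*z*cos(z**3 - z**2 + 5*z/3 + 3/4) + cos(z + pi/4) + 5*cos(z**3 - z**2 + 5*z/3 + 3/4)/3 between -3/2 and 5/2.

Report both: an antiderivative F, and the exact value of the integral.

Integrate term by term and add the pieces.
F(z) = sin(z + pi/4) + sin(z**3 - z**2 + 5*z/3 + 3/4) is an antiderivative of f.
Check: d/dz[sin(z + pi/4) + sin(z**3 - z**2 + 5*z/3 + 3/4)] = 3*z**2*cos(z**3 - z**2 + 5*z/3 + 3/4) - 2*z*cos(z**3 - z**2 + 5*z/3 + 3/4) + cos(z + pi/4) + 5*cos(z**3 - z**2 + 5*z/3 + 3/4)/3 = f(z).
F(5/2) = sin(pi/4 + 5/2) + sin(343/24); F(-3/2) = -sin(59/8) + cos(pi/4 + 3/2).
Integral = F(5/2) - F(-3/2) = sin(pi/4 + 5/2) - cos(pi/4 + 3/2) + sin(59/8) + sin(343/24).

Antiderivative: F(z) = sin(z + pi/4) + sin(z**3 - z**2 + 5*z/3 + 3/4); value = sin(pi/4 + 5/2) - cos(pi/4 + 3/2) + sin(59/8) + sin(343/24)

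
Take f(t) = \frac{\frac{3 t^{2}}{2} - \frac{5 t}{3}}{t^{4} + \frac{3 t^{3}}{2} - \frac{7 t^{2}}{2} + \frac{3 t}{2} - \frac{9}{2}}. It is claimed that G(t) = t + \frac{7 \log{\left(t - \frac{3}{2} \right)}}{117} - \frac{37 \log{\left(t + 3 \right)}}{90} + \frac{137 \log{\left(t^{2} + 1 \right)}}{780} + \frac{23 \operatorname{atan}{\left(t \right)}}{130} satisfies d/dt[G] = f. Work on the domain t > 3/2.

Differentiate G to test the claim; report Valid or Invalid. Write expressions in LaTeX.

d/dt[G] = \frac{6 t^{4} + 9 t^{3} - 12 t^{2} - t - 27}{6 t^{4} + 9 t^{3} - 21 t^{2} + 9 t - 27}
d/dt[G] - f(t) = 1 != 0.

Invalid: d/dt[G] - f = 1, which is not 0.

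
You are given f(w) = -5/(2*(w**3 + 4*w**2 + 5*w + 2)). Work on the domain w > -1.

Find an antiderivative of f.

An antiderivative is F(w) = 5*((w + 1)*log(w + 1) - (w + 1)*log(w + 2) + 1)/(2*(w + 1)).

The denominator factors as 2*(w + 1)**2*(w + 2); partial fractions split f into directly integrable pieces: -5/(2*(w + 2)) + 5/(2*(w + 1)) - 5/(2*(w + 1)**2).
Check: d/dw[5*((w + 1)*log(w + 1) - (w + 1)*log(w + 2) + 1)/(2*(w + 1))] = -5/(2*w**3 + 8*w**2 + 10*w + 4), which equals f(w).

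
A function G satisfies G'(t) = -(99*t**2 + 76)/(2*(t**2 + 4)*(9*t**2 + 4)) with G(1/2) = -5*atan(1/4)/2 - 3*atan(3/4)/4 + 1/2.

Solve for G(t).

A candidate passes only if d/dt[G] lands on the given G'(t) exactly.
A general antiderivative is -5*atan(t/2)/2 - 3*atan(3*t/2)/4 + C.
The condition gives C = -5*atan(1/4)/2 - 3*atan(3/4)/4 + 1/2 - (-5*atan(1/4)/2 - 3*atan(3/4)/4) = 1/2.
So G(t) = -5*atan(t/2)/2 - 3*atan(3*t/2)/4 + 1/2.
Check: d/dt[-5*atan(t/2)/2 - 3*atan(3*t/2)/4 + 1/2] = (-99*t**2 - 76)/(18*t**4 + 80*t**2 + 32), which equals G'(t).

G(t) = -5*atan(t/2)/2 - 3*atan(3*t/2)/4 + 1/2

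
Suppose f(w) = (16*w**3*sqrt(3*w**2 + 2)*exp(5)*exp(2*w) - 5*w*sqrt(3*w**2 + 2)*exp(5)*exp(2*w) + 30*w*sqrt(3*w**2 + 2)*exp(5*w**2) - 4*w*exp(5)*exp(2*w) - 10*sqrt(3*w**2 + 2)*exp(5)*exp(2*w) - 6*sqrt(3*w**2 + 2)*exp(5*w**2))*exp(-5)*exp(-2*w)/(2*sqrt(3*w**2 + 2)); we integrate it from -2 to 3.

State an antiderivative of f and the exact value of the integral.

Recover f(w) by differentiating a candidate F(w); any mismatch rules it out.
F(w) = (24*w**4*exp(5)*exp(2*w)*exp(-5*w**2) - 15*w**2*exp(5)*exp(2*w)*exp(-5*w**2) - 60*w*exp(5)*exp(2*w)*exp(-5*w**2) - 8*sqrt(3*w**2 + 2)*exp(5)*exp(2*w)*exp(-5*w**2) + 4*exp(5)*exp(2*w)*exp(-5*w**2) + 18)*exp(-5)*exp(-2*w)*exp(5*w**2)/12 is an antiderivative of f.
Check: d/dw[(24*w**4*exp(5)*exp(2*w)*exp(-5*w**2) - 15*w**2*exp(5)*exp(2*w)*exp(-5*w**2) - 60*w*exp(5)*exp(2*w)*exp(-5*w**2) - 8*sqrt(3*w**2 + 2)*exp(5)*exp(2*w)*exp(-5*w**2) + 4*exp(5)*exp(2*w)*exp(-5*w**2) + 18)*exp(-5)*exp(-2*w)*exp(5*w**2)/12] = (16*w**3*sqrt(3*w**2 + 2)*exp(5)*exp(2*w) - 5*w*sqrt(3*w**2 + 2)*exp(5)*exp(2*w) + 30*w*sqrt(3*w**2 + 2)*exp(5*w**2) - 4*w*exp(5)*exp(2*w) - 10*sqrt(3*w**2 + 2)*exp(5)*exp(2*w) - 6*sqrt(3*w**2 + 2)*exp(5*w**2))*exp(-5)*exp(-2*w)/(2*sqrt(3*w**2 + 2)) = f(w).
F(3) = -2*sqrt(29)/3 + 1633/12 + 3*exp(34)/2; F(-2) = -2*sqrt(14)/3 + 112/3 + 3*exp(19)/2.
Integral = F(3) - F(-2) = -3*exp(19)/2 - 2*sqrt(29)/3 + 2*sqrt(14)/3 + 395/4 + 3*exp(34)/2.

Antiderivative: F(w) = (24*w**4*exp(5)*exp(2*w)*exp(-5*w**2) - 15*w**2*exp(5)*exp(2*w)*exp(-5*w**2) - 60*w*exp(5)*exp(2*w)*exp(-5*w**2) - 8*sqrt(3*w**2 + 2)*exp(5)*exp(2*w)*exp(-5*w**2) + 4*exp(5)*exp(2*w)*exp(-5*w**2) + 18)*exp(-5)*exp(-2*w)*exp(5*w**2)/12; value = -3*exp(19)/2 - 2*sqrt(29)/3 + 2*sqrt(14)/3 + 395/4 + 3*exp(34)/2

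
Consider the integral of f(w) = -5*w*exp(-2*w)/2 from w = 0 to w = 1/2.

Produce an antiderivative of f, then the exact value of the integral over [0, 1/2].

Antiderivative: F(w) = (10*w + 5)*exp(-2*w)/8; value = -5/8 + 5*exp(-1)/4

Recognize the product-rule pattern: f = u'v + uv' with u = 5*w/4 + 5/8, v = exp(-2*w), so integration by parts undoes it.
F(w) = (10*w + 5)*exp(-2*w)/8 is an antiderivative of f.
Check: d/dw[(10*w + 5)*exp(-2*w)/8] = -5*w*exp(-2*w)/2 = f(w).
F(1/2) = 5*exp(-1)/4; F(0) = 5/8.
Integral = F(1/2) - F(0) = -5/8 + 5*exp(-1)/4.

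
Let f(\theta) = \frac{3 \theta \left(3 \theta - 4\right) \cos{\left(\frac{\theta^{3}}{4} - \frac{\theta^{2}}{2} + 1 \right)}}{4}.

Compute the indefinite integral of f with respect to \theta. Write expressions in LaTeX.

f matches the chain-rule pattern g'(h)*h' with inner function h(\theta) = \frac{\theta^{3}}{4} - \frac{\theta^{2}}{2} + 1; substituting u = h(\theta) collapses the integral.
Check: d/d\theta[3 \sin{\left(\frac{\theta^{3}}{4} - \frac{\theta^{2}}{2} + 1 \right)}] = \frac{9 \theta^{2} \cos{\left(\frac{\theta^{3}}{4} - \frac{\theta^{2}}{2} + 1 \right)}}{4} - 3 \theta \cos{\left(\frac{\theta^{3}}{4} - \frac{\theta^{2}}{2} + 1 \right)}, which equals f(\theta).

F(\theta) = 3 \sin{\left(\frac{\theta^{3}}{4} - \frac{\theta^{2}}{2} + 1 \right)} + C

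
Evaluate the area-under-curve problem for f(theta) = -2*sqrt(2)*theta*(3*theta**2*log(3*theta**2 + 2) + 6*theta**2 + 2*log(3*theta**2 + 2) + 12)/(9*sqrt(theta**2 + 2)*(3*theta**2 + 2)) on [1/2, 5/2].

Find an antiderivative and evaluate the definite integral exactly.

Recognize the product-rule pattern: f = u'v + uv' with u = -4*sqrt(theta**2/2 + 1)/9, v = log(3*theta**2 + 2), so integration by parts undoes it.
F(theta) = -4*sqrt(theta**2/2 + 1)*log(3*theta**2 + 2)/9 is an antiderivative of f.
Check: d/dtheta[-4*sqrt(theta**2/2 + 1)*log(3*theta**2 + 2)/9] = (-12*theta**3*log(3*theta**2 + 2) - 24*theta**3 - 8*theta*log(3*theta**2 + 2) - 48*theta)/(27*sqrt(2)*theta**2*sqrt(theta**2 + 2) + 18*sqrt(2)*sqrt(theta**2 + 2)), which equals f(theta).
F(5/2) = -sqrt(66)*log(83/4)/9; F(1/2) = -sqrt(2)*log(11/4)/3.
Integral = F(5/2) - F(1/2) = -sqrt(66)*log(83/4)/9 + sqrt(2)*log(11/4)/3.

Antiderivative: F(theta) = -4*sqrt(theta**2/2 + 1)*log(3*theta**2 + 2)/9; value = -sqrt(66)*log(83/4)/9 + sqrt(2)*log(11/4)/3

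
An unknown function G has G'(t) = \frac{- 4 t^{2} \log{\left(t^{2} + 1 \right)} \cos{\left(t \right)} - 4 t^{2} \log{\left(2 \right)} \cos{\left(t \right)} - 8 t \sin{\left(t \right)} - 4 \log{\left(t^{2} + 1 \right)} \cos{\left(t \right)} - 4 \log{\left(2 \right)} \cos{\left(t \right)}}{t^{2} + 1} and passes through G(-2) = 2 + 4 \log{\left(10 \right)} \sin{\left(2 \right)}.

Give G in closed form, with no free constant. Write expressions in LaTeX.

Recognize the product-rule pattern: G'(t) = u'v + uv' with u = - 4 \log{\left(2 t^{2} + 2 \right)}, v = \sin{\left(t \right)}, so integration by parts undoes it.
A general antiderivative is - 4 \log{\left(2 t^{2} + 2 \right)} \sin{\left(t \right)} + C.
The condition gives C = 2 + 4 \log{\left(10 \right)} \sin{\left(2 \right)} - (4 \log{\left(10 \right)} \sin{\left(2 \right)}) = 2.
So G(t) = - 2 \left(2 \log{\left(2 t^{2} + 2 \right)} \sin{\left(t \right)} - 1\right).
Check: d/dt[- 2 \left(2 \log{\left(2 t^{2} + 2 \right)} \sin{\left(t \right)} - 1\right)] = \frac{- 4 t^{2} \log{\left(t^{2} + 1 \right)} \cos{\left(t \right)} - 4 t^{2} \log{\left(2 \right)} \cos{\left(t \right)} - 8 t \sin{\left(t \right)} - 4 \log{\left(t^{2} + 1 \right)} \cos{\left(t \right)} - 4 \log{\left(2 \right)} \cos{\left(t \right)}}{t^{2} + 1} = G'(t).

G(t) = - 2 \left(2 \log{\left(2 t^{2} + 2 \right)} \sin{\left(t \right)} - 1\right)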